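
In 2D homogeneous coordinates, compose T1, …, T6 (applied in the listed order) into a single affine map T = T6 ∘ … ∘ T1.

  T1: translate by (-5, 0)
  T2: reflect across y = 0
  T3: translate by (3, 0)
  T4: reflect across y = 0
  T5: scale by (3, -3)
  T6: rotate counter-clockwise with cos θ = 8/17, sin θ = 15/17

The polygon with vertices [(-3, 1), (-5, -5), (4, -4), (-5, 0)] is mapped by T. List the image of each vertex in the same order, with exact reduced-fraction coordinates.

T1 translate by (-5, 0): (-3, 1) → (-8, 1); (-5, -5) → (-10, -5); (4, -4) → (-1, -4); (-5, 0) → (-10, 0)
T2 reflect across y = 0: (-8, 1) → (-8, -1); (-10, -5) → (-10, 5); (-1, -4) → (-1, 4); (-10, 0) → (-10, 0)
T3 translate by (3, 0): (-8, -1) → (-5, -1); (-10, 5) → (-7, 5); (-1, 4) → (2, 4); (-10, 0) → (-7, 0)
T4 reflect across y = 0: (-5, -1) → (-5, 1); (-7, 5) → (-7, -5); (2, 4) → (2, -4); (-7, 0) → (-7, 0)
T5 scale by (3, -3): (-5, 1) → (-15, -3); (-7, -5) → (-21, 15); (2, -4) → (6, 12); (-7, 0) → (-21, 0)
T6 rotate counter-clockwise with cos θ = 8/17, sin θ = 15/17: (-15, -3) → (-75/17, -249/17); (-21, 15) → (-393/17, -195/17); (6, 12) → (-132/17, 186/17); (-21, 0) → (-168/17, -315/17)

image vertices: (-75/17, -249/17), (-393/17, -195/17), (-132/17, 186/17), (-168/17, -315/17)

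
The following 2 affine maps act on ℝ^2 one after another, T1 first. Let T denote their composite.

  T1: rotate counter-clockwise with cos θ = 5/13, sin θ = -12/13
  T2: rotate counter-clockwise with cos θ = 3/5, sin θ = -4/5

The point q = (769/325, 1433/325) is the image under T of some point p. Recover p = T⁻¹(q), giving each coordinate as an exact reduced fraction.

T1 = [5/13 12/13 0; -12/13 5/13 0; 0 0 1]
T2·T1 = [-33/65 56/65 0; -56/65 -33/65 0; 0 0 1]
det M = 1; M⁻¹ = [-33/65 -56/65 0; 56/65 -33/65 0; 0 0 1]
M⁻¹ · (769/325, 1433/325)ᵀ = (-5, -1/5)ᵀ

p = (-5, -1/5)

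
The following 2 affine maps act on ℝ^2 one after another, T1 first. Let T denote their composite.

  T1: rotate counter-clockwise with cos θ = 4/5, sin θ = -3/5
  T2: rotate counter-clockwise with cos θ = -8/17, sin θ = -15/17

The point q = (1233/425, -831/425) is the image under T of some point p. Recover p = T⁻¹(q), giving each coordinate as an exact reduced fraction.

T1 = [4/5 3/5 0; -3/5 4/5 0; 0 0 1]
T2·T1 = [-77/85 36/85 0; -36/85 -77/85 0; 0 0 1]
det M = 1; M⁻¹ = [-77/85 -36/85 0; 36/85 -77/85 0; 0 0 1]
M⁻¹ · (1233/425, -831/425)ᵀ = (-9/5, 3)ᵀ

p = (-9/5, 3)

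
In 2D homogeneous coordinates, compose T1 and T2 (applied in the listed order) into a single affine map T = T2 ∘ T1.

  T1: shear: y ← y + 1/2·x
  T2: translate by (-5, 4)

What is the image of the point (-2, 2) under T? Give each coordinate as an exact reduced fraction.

T(p) = (-7, 5)

T1 shear: y ← y + 1/2·x: (-2, 2) → (-2, 1)
T2 translate by (-5, 4): (-2, 1) → (-7, 5)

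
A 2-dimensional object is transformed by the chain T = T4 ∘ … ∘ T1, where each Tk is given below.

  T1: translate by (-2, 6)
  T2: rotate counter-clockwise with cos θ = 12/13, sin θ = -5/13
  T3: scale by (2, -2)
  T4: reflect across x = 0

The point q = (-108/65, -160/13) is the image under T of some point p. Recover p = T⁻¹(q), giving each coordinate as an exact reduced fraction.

p = (2/5, 0)

T1 = [1 0 -2; 0 1 6; 0 0 1]
T2·T1 = [12/13 5/13 6/13; -5/13 12/13 82/13; 0 0 1]
T3·…·T1 = [24/13 10/13 12/13; 10/13 -24/13 -164/13; 0 0 1]
T4·…·T1 = [-24/13 -10/13 -12/13; 10/13 -24/13 -164/13; 0 0 1]
det M = 4; M⁻¹ = [-6/13 5/26 2; -5/26 -6/13 -6; 0 0 1]
M⁻¹ · (-108/65, -160/13)ᵀ = (2/5, 0)ᵀ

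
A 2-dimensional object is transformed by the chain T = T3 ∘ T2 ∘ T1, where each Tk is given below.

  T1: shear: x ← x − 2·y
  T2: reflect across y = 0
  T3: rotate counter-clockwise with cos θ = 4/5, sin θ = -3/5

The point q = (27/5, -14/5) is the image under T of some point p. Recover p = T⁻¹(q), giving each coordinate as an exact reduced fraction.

T1 = [1 -2 0; 0 1 0; 0 0 1]
T2·T1 = [1 -2 0; 0 -1 0; 0 0 1]
T3·…·T1 = [4/5 -11/5 0; -3/5 2/5 0; 0 0 1]
det M = -1; M⁻¹ = [-2/5 -11/5 0; -3/5 -4/5 0; 0 0 1]
M⁻¹ · (27/5, -14/5)ᵀ = (4, -1)ᵀ

p = (4, -1)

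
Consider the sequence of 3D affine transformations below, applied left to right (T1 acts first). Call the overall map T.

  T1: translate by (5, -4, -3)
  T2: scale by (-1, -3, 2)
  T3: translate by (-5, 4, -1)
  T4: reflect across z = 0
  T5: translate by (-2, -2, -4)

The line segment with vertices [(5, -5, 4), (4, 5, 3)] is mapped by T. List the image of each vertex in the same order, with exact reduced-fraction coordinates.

T1 translate by (5, -4, -3): (5, -5, 4) → (10, -9, 1); (4, 5, 3) → (9, 1, 0)
T2 scale by (-1, -3, 2): (10, -9, 1) → (-10, 27, 2); (9, 1, 0) → (-9, -3, 0)
T3 translate by (-5, 4, -1): (-10, 27, 2) → (-15, 31, 1); (-9, -3, 0) → (-14, 1, -1)
T4 reflect across z = 0: (-15, 31, 1) → (-15, 31, -1); (-14, 1, -1) → (-14, 1, 1)
T5 translate by (-2, -2, -4): (-15, 31, -1) → (-17, 29, -5); (-14, 1, 1) → (-16, -1, -3)

image vertices: (-17, 29, -5), (-16, -1, -3)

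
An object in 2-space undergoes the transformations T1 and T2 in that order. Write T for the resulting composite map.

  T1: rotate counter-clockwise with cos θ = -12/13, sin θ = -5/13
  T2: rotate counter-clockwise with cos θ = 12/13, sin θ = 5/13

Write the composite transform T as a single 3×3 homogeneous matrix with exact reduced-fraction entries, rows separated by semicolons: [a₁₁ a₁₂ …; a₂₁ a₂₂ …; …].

T = [-119/169 120/169 0; -120/169 -119/169 0; 0 0 1]

T1 = [-12/13 5/13 0; -5/13 -12/13 0; 0 0 1]
T2·T1 = [-119/169 120/169 0; -120/169 -119/169 0; 0 0 1]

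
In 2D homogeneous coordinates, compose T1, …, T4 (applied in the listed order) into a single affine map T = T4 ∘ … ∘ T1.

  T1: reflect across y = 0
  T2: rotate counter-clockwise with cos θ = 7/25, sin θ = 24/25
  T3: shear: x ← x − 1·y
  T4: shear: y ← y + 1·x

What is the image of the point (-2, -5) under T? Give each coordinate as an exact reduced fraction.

T(p) = (-121/25, -134/25)

T1 reflect across y = 0: (-2, -5) → (-2, 5)
T2 rotate counter-clockwise with cos θ = 7/25, sin θ = 24/25: (-2, 5) → (-134/25, -13/25)
T3 shear: x ← x − 1·y: (-134/25, -13/25) → (-121/25, -13/25)
T4 shear: y ← y + 1·x: (-121/25, -13/25) → (-121/25, -134/25)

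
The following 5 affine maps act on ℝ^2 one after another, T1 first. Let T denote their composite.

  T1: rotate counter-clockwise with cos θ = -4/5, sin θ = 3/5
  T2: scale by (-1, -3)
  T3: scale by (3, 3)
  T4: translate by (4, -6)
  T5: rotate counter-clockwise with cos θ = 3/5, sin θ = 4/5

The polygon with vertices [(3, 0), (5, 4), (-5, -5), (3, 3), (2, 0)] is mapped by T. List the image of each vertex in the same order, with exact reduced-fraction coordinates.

image vertices: (612/25, -109/25), (432/25, 401/25), (9/5, -113/5), (261/25, 323/25), (468/25, -76/25)

T1 rotate counter-clockwise with cos θ = -4/5, sin θ = 3/5: (3, 0) → (-12/5, 9/5); (5, 4) → (-32/5, -1/5); (-5, -5) → (7, 1); (3, 3) → (-21/5, -3/5); (2, 0) → (-8/5, 6/5)
T2 scale by (-1, -3): (-12/5, 9/5) → (12/5, -27/5); (-32/5, -1/5) → (32/5, 3/5); (7, 1) → (-7, -3); (-21/5, -3/5) → (21/5, 9/5); (-8/5, 6/5) → (8/5, -18/5)
T3 scale by (3, 3): (12/5, -27/5) → (36/5, -81/5); (32/5, 3/5) → (96/5, 9/5); (-7, -3) → (-21, -9); (21/5, 9/5) → (63/5, 27/5); (8/5, -18/5) → (24/5, -54/5)
T4 translate by (4, -6): (36/5, -81/5) → (56/5, -111/5); (96/5, 9/5) → (116/5, -21/5); (-21, -9) → (-17, -15); (63/5, 27/5) → (83/5, -3/5); (24/5, -54/5) → (44/5, -84/5)
T5 rotate counter-clockwise with cos θ = 3/5, sin θ = 4/5: (56/5, -111/5) → (612/25, -109/25); (116/5, -21/5) → (432/25, 401/25); (-17, -15) → (9/5, -113/5); (83/5, -3/5) → (261/25, 323/25); (44/5, -84/5) → (468/25, -76/25)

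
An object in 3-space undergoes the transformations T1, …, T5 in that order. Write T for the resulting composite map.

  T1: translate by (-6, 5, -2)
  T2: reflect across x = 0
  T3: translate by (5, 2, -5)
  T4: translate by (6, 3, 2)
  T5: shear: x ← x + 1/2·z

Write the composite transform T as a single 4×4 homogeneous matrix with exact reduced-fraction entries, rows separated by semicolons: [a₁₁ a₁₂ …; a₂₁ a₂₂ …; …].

T1 = [1 0 0 -6; 0 1 0 5; 0 0 1 -2; 0 0 0 1]
T2·T1 = [-1 0 0 6; 0 1 0 5; 0 0 1 -2; 0 0 0 1]
T3·…·T1 = [-1 0 0 11; 0 1 0 7; 0 0 1 -7; 0 0 0 1]
T4·…·T1 = [-1 0 0 17; 0 1 0 10; 0 0 1 -5; 0 0 0 1]
T5·…·T1 = [-1 0 1/2 29/2; 0 1 0 10; 0 0 1 -5; 0 0 0 1]

T = [-1 0 1/2 29/2; 0 1 0 10; 0 0 1 -5; 0 0 0 1]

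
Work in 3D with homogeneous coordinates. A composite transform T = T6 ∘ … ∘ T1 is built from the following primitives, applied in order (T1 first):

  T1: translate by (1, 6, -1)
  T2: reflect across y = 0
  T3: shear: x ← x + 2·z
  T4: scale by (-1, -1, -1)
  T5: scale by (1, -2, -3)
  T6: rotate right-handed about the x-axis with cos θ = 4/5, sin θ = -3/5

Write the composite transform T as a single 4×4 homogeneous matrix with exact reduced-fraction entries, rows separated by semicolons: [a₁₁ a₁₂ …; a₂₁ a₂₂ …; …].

T1 = [1 0 0 1; 0 1 0 6; 0 0 1 -1; 0 0 0 1]
T2·T1 = [1 0 0 1; 0 -1 0 -6; 0 0 1 -1; 0 0 0 1]
T3·…·T1 = [1 0 2 -1; 0 -1 0 -6; 0 0 1 -1; 0 0 0 1]
T4·…·T1 = [-1 0 -2 1; 0 1 0 6; 0 0 -1 1; 0 0 0 1]
T5·…·T1 = [-1 0 -2 1; 0 -2 0 -12; 0 0 3 -3; 0 0 0 1]
T6·…·T1 = [-1 0 -2 1; 0 -8/5 9/5 -57/5; 0 6/5 12/5 24/5; 0 0 0 1]

T = [-1 0 -2 1; 0 -8/5 9/5 -57/5; 0 6/5 12/5 24/5; 0 0 0 1]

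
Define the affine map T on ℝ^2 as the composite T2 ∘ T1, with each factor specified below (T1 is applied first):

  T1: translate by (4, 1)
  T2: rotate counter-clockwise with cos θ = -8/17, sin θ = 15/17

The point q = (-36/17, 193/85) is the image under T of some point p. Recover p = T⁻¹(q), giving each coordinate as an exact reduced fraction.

p = (-1, -1/5)

T1 = [1 0 4; 0 1 1; 0 0 1]
T2·T1 = [-8/17 -15/17 -47/17; 15/17 -8/17 52/17; 0 0 1]
det M = 1; M⁻¹ = [-8/17 15/17 -4; -15/17 -8/17 -1; 0 0 1]
M⁻¹ · (-36/17, 193/85)ᵀ = (-1, -1/5)ᵀ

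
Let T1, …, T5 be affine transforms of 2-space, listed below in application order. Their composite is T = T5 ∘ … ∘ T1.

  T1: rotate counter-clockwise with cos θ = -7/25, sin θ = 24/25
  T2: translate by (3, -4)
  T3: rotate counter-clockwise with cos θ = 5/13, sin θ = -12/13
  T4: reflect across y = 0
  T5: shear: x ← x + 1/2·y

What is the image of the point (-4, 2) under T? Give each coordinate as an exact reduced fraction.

T(p) = (-278/65, 342/65)

T1 rotate counter-clockwise with cos θ = -7/25, sin θ = 24/25: (-4, 2) → (-4/5, -22/5)
T2 translate by (3, -4): (-4/5, -22/5) → (11/5, -42/5)
T3 rotate counter-clockwise with cos θ = 5/13, sin θ = -12/13: (11/5, -42/5) → (-449/65, -342/65)
T4 reflect across y = 0: (-449/65, -342/65) → (-449/65, 342/65)
T5 shear: x ← x + 1/2·y: (-449/65, 342/65) → (-278/65, 342/65)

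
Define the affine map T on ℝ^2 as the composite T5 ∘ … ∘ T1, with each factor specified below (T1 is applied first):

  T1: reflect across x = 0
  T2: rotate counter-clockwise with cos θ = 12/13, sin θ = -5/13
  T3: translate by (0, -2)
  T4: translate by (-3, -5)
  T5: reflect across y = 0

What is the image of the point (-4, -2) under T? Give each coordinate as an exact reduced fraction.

T(p) = (-1/13, 135/13)

T1 reflect across x = 0: (-4, -2) → (4, -2)
T2 rotate counter-clockwise with cos θ = 12/13, sin θ = -5/13: (4, -2) → (38/13, -44/13)
T3 translate by (0, -2): (38/13, -44/13) → (38/13, -70/13)
T4 translate by (-3, -5): (38/13, -70/13) → (-1/13, -135/13)
T5 reflect across y = 0: (-1/13, -135/13) → (-1/13, 135/13)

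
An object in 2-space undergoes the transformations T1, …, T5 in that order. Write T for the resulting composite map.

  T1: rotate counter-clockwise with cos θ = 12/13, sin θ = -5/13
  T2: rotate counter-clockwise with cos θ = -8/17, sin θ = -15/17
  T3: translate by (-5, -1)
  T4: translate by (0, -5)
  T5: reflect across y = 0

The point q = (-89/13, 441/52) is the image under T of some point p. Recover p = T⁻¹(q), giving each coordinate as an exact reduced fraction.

p = (3, 3/4)

T1 = [12/13 5/13 0; -5/13 12/13 0; 0 0 1]
T2·T1 = [-171/221 140/221 0; -140/221 -171/221 0; 0 0 1]
T3·…·T1 = [-171/221 140/221 -5; -140/221 -171/221 -1; 0 0 1]
T4·…·T1 = [-171/221 140/221 -5; -140/221 -171/221 -6; 0 0 1]
T5·…·T1 = [-171/221 140/221 -5; 140/221 171/221 6; 0 0 1]
det M = -1; M⁻¹ = [-171/221 140/221 -1695/221; 140/221 171/221 -326/221; 0 0 1]
M⁻¹ · (-89/13, 441/52)ᵀ = (3, 3/4)ᵀ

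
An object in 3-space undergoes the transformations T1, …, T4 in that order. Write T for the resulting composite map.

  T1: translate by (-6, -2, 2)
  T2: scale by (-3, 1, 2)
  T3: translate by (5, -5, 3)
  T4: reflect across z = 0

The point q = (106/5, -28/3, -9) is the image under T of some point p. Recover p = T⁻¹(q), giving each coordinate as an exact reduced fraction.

p = (3/5, -7/3, 1)

T1 = [1 0 0 -6; 0 1 0 -2; 0 0 1 2; 0 0 0 1]
T2·T1 = [-3 0 0 18; 0 1 0 -2; 0 0 2 4; 0 0 0 1]
T3·…·T1 = [-3 0 0 23; 0 1 0 -7; 0 0 2 7; 0 0 0 1]
T4·…·T1 = [-3 0 0 23; 0 1 0 -7; 0 0 -2 -7; 0 0 0 1]
det M = 6; M⁻¹ = [-1/3 0 0 23/3; 0 1 0 7; 0 0 -1/2 -7/2; 0 0 0 1]
M⁻¹ · (106/5, -28/3, -9)ᵀ = (3/5, -7/3, 1)ᵀ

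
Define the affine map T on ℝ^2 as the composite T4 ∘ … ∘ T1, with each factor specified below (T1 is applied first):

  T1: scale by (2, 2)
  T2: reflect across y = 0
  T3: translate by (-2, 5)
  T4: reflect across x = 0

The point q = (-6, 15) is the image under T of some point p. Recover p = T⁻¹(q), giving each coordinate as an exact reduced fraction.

T1 = [2 0 0; 0 2 0; 0 0 1]
T2·T1 = [2 0 0; 0 -2 0; 0 0 1]
T3·…·T1 = [2 0 -2; 0 -2 5; 0 0 1]
T4·…·T1 = [-2 0 2; 0 -2 5; 0 0 1]
det M = 4; M⁻¹ = [-1/2 0 1; 0 -1/2 5/2; 0 0 1]
M⁻¹ · (-6, 15)ᵀ = (4, -5)ᵀ

p = (4, -5)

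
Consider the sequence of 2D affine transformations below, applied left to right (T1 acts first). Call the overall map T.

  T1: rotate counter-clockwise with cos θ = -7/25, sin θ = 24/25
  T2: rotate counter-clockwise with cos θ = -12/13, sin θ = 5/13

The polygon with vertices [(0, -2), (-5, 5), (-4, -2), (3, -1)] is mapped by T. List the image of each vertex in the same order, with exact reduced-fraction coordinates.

T1 rotate counter-clockwise with cos θ = -7/25, sin θ = 24/25: (0, -2) → (48/25, 14/25); (-5, 5) → (-17/5, -31/5); (-4, -2) → (76/25, -82/25); (3, -1) → (3/25, 79/25)
T2 rotate counter-clockwise with cos θ = -12/13, sin θ = 5/13: (48/25, 14/25) → (-646/325, 72/325); (-17/5, -31/5) → (359/65, 287/65); (76/25, -82/25) → (-502/325, 1364/325); (3/25, 79/25) → (-431/325, -933/325)

image vertices: (-646/325, 72/325), (359/65, 287/65), (-502/325, 1364/325), (-431/325, -933/325)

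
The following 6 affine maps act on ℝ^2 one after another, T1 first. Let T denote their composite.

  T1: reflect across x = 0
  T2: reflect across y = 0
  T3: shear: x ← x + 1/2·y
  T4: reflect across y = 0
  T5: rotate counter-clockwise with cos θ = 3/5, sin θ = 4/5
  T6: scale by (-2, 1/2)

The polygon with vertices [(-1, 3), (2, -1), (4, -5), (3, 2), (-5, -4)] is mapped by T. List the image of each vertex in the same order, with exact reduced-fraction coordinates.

image vertices: (27/5, 7/10), (1/5, -9/10), (-31/5, -21/10), (8, -1), (-74/5, 8/5)

T1 reflect across x = 0: (-1, 3) → (1, 3); (2, -1) → (-2, -1); (4, -5) → (-4, -5); (3, 2) → (-3, 2); (-5, -4) → (5, -4)
T2 reflect across y = 0: (1, 3) → (1, -3); (-2, -1) → (-2, 1); (-4, -5) → (-4, 5); (-3, 2) → (-3, -2); (5, -4) → (5, 4)
T3 shear: x ← x + 1/2·y: (1, -3) → (-1/2, -3); (-2, 1) → (-3/2, 1); (-4, 5) → (-3/2, 5); (-3, -2) → (-4, -2); (5, 4) → (7, 4)
T4 reflect across y = 0: (-1/2, -3) → (-1/2, 3); (-3/2, 1) → (-3/2, -1); (-3/2, 5) → (-3/2, -5); (-4, -2) → (-4, 2); (7, 4) → (7, -4)
T5 rotate counter-clockwise with cos θ = 3/5, sin θ = 4/5: (-1/2, 3) → (-27/10, 7/5); (-3/2, -1) → (-1/10, -9/5); (-3/2, -5) → (31/10, -21/5); (-4, 2) → (-4, -2); (7, -4) → (37/5, 16/5)
T6 scale by (-2, 1/2): (-27/10, 7/5) → (27/5, 7/10); (-1/10, -9/5) → (1/5, -9/10); (31/10, -21/5) → (-31/5, -21/10); (-4, -2) → (8, -1); (37/5, 16/5) → (-74/5, 8/5)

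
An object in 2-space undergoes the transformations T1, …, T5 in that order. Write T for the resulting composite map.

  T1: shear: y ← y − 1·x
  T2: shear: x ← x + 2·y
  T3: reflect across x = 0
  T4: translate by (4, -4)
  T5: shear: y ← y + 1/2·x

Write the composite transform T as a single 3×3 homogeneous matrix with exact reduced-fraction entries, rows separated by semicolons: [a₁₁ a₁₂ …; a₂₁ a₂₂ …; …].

T1 = [1 0 0; -1 1 0; 0 0 1]
T2·T1 = [-1 2 0; -1 1 0; 0 0 1]
T3·…·T1 = [1 -2 0; -1 1 0; 0 0 1]
T4·…·T1 = [1 -2 4; -1 1 -4; 0 0 1]
T5·…·T1 = [1 -2 4; -1/2 0 -2; 0 0 1]

T = [1 -2 4; -1/2 0 -2; 0 0 1]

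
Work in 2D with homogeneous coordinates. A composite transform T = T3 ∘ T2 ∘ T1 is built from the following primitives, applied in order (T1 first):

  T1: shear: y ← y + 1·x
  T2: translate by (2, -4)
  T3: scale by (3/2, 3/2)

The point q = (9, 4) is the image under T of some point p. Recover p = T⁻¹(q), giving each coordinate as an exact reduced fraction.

T1 = [1 0 0; 1 1 0; 0 0 1]
T2·T1 = [1 0 2; 1 1 -4; 0 0 1]
T3·…·T1 = [3/2 0 3; 3/2 3/2 -6; 0 0 1]
det M = 9/4; M⁻¹ = [2/3 0 -2; -2/3 2/3 6; 0 0 1]
M⁻¹ · (9, 4)ᵀ = (4, 8/3)ᵀ

p = (4, 8/3)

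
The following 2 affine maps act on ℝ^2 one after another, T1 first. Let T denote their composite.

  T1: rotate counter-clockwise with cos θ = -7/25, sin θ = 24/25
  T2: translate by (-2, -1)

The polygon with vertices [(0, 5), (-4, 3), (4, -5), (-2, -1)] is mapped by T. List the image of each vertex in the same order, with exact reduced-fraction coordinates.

T1 rotate counter-clockwise with cos θ = -7/25, sin θ = 24/25: (0, 5) → (-24/5, -7/5); (-4, 3) → (-44/25, -117/25); (4, -5) → (92/25, 131/25); (-2, -1) → (38/25, -41/25)
T2 translate by (-2, -1): (-24/5, -7/5) → (-34/5, -12/5); (-44/25, -117/25) → (-94/25, -142/25); (92/25, 131/25) → (42/25, 106/25); (38/25, -41/25) → (-12/25, -66/25)

image vertices: (-34/5, -12/5), (-94/25, -142/25), (42/25, 106/25), (-12/25, -66/25)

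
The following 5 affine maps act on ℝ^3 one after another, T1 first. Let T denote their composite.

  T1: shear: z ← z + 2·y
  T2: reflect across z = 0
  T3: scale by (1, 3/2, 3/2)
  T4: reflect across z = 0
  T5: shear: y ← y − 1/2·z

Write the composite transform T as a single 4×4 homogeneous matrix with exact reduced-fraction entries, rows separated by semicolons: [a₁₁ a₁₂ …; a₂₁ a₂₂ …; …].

T1 = [1 0 0 0; 0 1 0 0; 0 2 1 0; 0 0 0 1]
T2·T1 = [1 0 0 0; 0 1 0 0; 0 -2 -1 0; 0 0 0 1]
T3·…·T1 = [1 0 0 0; 0 3/2 0 0; 0 -3 -3/2 0; 0 0 0 1]
T4·…·T1 = [1 0 0 0; 0 3/2 0 0; 0 3 3/2 0; 0 0 0 1]
T5·…·T1 = [1 0 0 0; 0 0 -3/4 0; 0 3 3/2 0; 0 0 0 1]

T = [1 0 0 0; 0 0 -3/4 0; 0 3 3/2 0; 0 0 0 1]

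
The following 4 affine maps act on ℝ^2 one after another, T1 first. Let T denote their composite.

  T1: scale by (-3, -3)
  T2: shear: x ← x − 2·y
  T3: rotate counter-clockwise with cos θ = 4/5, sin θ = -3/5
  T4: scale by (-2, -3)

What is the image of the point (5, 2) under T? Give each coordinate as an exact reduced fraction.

T(p) = (12, 9)

T1 scale by (-3, -3): (5, 2) → (-15, -6)
T2 shear: x ← x − 2·y: (-15, -6) → (-3, -6)
T3 rotate counter-clockwise with cos θ = 4/5, sin θ = -3/5: (-3, -6) → (-6, -3)
T4 scale by (-2, -3): (-6, -3) → (12, 9)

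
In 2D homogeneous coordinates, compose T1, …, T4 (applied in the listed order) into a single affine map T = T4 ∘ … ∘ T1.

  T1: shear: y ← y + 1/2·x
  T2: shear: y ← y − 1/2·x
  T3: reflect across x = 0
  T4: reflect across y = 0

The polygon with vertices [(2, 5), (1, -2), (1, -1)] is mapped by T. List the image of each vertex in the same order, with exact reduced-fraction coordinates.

image vertices: (-2, -5), (-1, 2), (-1, 1)

T1 shear: y ← y + 1/2·x: (2, 5) → (2, 6); (1, -2) → (1, -3/2); (1, -1) → (1, -1/2)
T2 shear: y ← y − 1/2·x: (2, 6) → (2, 5); (1, -3/2) → (1, -2); (1, -1/2) → (1, -1)
T3 reflect across x = 0: (2, 5) → (-2, 5); (1, -2) → (-1, -2); (1, -1) → (-1, -1)
T4 reflect across y = 0: (-2, 5) → (-2, -5); (-1, -2) → (-1, 2); (-1, -1) → (-1, 1)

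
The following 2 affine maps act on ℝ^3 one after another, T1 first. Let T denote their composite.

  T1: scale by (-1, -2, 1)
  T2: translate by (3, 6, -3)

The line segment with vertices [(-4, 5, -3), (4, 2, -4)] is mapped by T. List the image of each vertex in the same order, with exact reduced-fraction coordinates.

T1 scale by (-1, -2, 1): (-4, 5, -3) → (4, -10, -3); (4, 2, -4) → (-4, -4, -4)
T2 translate by (3, 6, -3): (4, -10, -3) → (7, -4, -6); (-4, -4, -4) → (-1, 2, -7)

image vertices: (7, -4, -6), (-1, 2, -7)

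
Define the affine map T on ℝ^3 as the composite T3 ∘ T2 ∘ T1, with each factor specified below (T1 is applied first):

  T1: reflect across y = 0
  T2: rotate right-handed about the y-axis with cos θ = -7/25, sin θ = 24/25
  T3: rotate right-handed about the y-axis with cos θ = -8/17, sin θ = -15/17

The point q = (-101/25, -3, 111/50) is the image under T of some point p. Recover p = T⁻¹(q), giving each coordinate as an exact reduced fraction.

T1 = [1 0 0 0; 0 -1 0 0; 0 0 1 0; 0 0 0 1]
T2·T1 = [-7/25 0 24/25 0; 0 -1 0 0; -24/25 0 -7/25 0; 0 0 0 1]
T3·…·T1 = [416/425 0 -87/425 0; 0 -1 0 0; 87/425 0 416/425 0; 0 0 0 1]
det M = -1; M⁻¹ = [416/425 0 87/425 0; 0 -1 0 0; -87/425 0 416/425 0; 0 0 0 1]
M⁻¹ · (-101/25, -3, 111/50)ᵀ = (-7/2, 3, 3)ᵀ

p = (-7/2, 3, 3)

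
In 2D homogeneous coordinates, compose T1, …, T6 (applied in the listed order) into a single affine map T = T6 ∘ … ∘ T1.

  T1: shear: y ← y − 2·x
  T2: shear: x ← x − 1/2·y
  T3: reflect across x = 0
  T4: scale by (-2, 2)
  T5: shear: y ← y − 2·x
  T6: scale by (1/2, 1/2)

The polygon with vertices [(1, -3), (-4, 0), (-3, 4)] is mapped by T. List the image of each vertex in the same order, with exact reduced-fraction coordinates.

T1 shear: y ← y − 2·x: (1, -3) → (1, -5); (-4, 0) → (-4, 8); (-3, 4) → (-3, 10)
T2 shear: x ← x − 1/2·y: (1, -5) → (7/2, -5); (-4, 8) → (-8, 8); (-3, 10) → (-8, 10)
T3 reflect across x = 0: (7/2, -5) → (-7/2, -5); (-8, 8) → (8, 8); (-8, 10) → (8, 10)
T4 scale by (-2, 2): (-7/2, -5) → (7, -10); (8, 8) → (-16, 16); (8, 10) → (-16, 20)
T5 shear: y ← y − 2·x: (7, -10) → (7, -24); (-16, 16) → (-16, 48); (-16, 20) → (-16, 52)
T6 scale by (1/2, 1/2): (7, -24) → (7/2, -12); (-16, 48) → (-8, 24); (-16, 52) → (-8, 26)

image vertices: (7/2, -12), (-8, 24), (-8, 26)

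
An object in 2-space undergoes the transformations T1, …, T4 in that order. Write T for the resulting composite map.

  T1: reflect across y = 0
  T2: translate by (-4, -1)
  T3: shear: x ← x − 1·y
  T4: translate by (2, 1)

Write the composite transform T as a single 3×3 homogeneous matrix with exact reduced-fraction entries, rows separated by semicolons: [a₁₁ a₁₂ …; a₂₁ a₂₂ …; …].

T1 = [1 0 0; 0 -1 0; 0 0 1]
T2·T1 = [1 0 -4; 0 -1 -1; 0 0 1]
T3·…·T1 = [1 1 -3; 0 -1 -1; 0 0 1]
T4·…·T1 = [1 1 -1; 0 -1 0; 0 0 1]

T = [1 1 -1; 0 -1 0; 0 0 1]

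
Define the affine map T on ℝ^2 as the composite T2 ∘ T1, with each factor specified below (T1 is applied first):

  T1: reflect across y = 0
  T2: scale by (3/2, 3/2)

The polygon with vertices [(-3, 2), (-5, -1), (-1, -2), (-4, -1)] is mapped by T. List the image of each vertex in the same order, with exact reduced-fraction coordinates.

image vertices: (-9/2, -3), (-15/2, 3/2), (-3/2, 3), (-6, 3/2)

T1 reflect across y = 0: (-3, 2) → (-3, -2); (-5, -1) → (-5, 1); (-1, -2) → (-1, 2); (-4, -1) → (-4, 1)
T2 scale by (3/2, 3/2): (-3, -2) → (-9/2, -3); (-5, 1) → (-15/2, 3/2); (-1, 2) → (-3/2, 3); (-4, 1) → (-6, 3/2)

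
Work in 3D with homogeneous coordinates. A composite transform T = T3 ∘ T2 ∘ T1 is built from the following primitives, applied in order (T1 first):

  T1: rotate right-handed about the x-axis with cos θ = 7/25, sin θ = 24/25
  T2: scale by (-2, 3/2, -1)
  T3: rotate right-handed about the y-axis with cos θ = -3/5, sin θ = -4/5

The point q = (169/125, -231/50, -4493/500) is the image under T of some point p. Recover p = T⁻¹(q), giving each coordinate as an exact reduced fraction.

p = (4, -5, 7/4)

T1 = [1 0 0 0; 0 7/25 -24/25 0; 0 24/25 7/25 0; 0 0 0 1]
T2·T1 = [-2 0 0 0; 0 21/50 -36/25 0; 0 -24/25 -7/25 0; 0 0 0 1]
T3·…·T1 = [6/5 96/125 28/125 0; 0 21/50 -36/25 0; -8/5 72/125 21/125 0; 0 0 0 1]
det M = 3; M⁻¹ = [3/10 0 -2/5 0; 96/125 14/75 72/125 0; 28/125 -16/25 21/125 0; 0 0 0 1]
M⁻¹ · (169/125, -231/50, -4493/500)ᵀ = (4, -5, 7/4)ᵀ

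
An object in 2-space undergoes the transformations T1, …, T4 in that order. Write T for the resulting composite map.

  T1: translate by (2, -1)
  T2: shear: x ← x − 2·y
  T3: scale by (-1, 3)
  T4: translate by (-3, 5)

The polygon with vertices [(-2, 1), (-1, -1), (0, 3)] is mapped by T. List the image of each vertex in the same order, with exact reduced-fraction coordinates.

image vertices: (-3, 5), (-8, -1), (-1, 11)

T1 translate by (2, -1): (-2, 1) → (0, 0); (-1, -1) → (1, -2); (0, 3) → (2, 2)
T2 shear: x ← x − 2·y: (0, 0) → (0, 0); (1, -2) → (5, -2); (2, 2) → (-2, 2)
T3 scale by (-1, 3): (0, 0) → (0, 0); (5, -2) → (-5, -6); (-2, 2) → (2, 6)
T4 translate by (-3, 5): (0, 0) → (-3, 5); (-5, -6) → (-8, -1); (2, 6) → (-1, 11)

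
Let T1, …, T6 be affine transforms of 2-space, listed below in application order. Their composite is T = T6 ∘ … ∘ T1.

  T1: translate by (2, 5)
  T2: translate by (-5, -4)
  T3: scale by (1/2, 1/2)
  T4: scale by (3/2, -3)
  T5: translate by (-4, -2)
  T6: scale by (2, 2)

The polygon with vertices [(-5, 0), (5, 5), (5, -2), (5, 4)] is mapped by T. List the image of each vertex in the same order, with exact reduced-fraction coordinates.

image vertices: (-20, -7), (-5, -22), (-5, -1), (-5, -19)

T1 translate by (2, 5): (-5, 0) → (-3, 5); (5, 5) → (7, 10); (5, -2) → (7, 3); (5, 4) → (7, 9)
T2 translate by (-5, -4): (-3, 5) → (-8, 1); (7, 10) → (2, 6); (7, 3) → (2, -1); (7, 9) → (2, 5)
T3 scale by (1/2, 1/2): (-8, 1) → (-4, 1/2); (2, 6) → (1, 3); (2, -1) → (1, -1/2); (2, 5) → (1, 5/2)
T4 scale by (3/2, -3): (-4, 1/2) → (-6, -3/2); (1, 3) → (3/2, -9); (1, -1/2) → (3/2, 3/2); (1, 5/2) → (3/2, -15/2)
T5 translate by (-4, -2): (-6, -3/2) → (-10, -7/2); (3/2, -9) → (-5/2, -11); (3/2, 3/2) → (-5/2, -1/2); (3/2, -15/2) → (-5/2, -19/2)
T6 scale by (2, 2): (-10, -7/2) → (-20, -7); (-5/2, -11) → (-5, -22); (-5/2, -1/2) → (-5, -1); (-5/2, -19/2) → (-5, -19)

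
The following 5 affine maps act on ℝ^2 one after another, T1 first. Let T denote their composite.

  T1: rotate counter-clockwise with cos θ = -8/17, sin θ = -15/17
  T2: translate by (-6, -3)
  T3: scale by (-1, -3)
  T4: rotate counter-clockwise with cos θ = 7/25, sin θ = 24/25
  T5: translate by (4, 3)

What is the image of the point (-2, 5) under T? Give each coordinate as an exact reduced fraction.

T(p) = (-523/85, 564/85)

T1 rotate counter-clockwise with cos θ = -8/17, sin θ = -15/17: (-2, 5) → (91/17, -10/17)
T2 translate by (-6, -3): (91/17, -10/17) → (-11/17, -61/17)
T3 scale by (-1, -3): (-11/17, -61/17) → (11/17, 183/17)
T4 rotate counter-clockwise with cos θ = 7/25, sin θ = 24/25: (11/17, 183/17) → (-863/85, 309/85)
T5 translate by (4, 3): (-863/85, 309/85) → (-523/85, 564/85)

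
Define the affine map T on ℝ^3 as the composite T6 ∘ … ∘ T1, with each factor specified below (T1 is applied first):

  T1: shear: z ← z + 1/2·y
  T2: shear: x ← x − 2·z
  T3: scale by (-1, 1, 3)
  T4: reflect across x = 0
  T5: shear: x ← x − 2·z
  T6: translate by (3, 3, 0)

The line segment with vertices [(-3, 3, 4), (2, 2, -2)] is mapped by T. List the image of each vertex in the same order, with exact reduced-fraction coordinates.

image vertices: (-44, 6, 33/2), (13, 5, -3)

T1 shear: z ← z + 1/2·y: (-3, 3, 4) → (-3, 3, 11/2); (2, 2, -2) → (2, 2, -1)
T2 shear: x ← x − 2·z: (-3, 3, 11/2) → (-14, 3, 11/2); (2, 2, -1) → (4, 2, -1)
T3 scale by (-1, 1, 3): (-14, 3, 11/2) → (14, 3, 33/2); (4, 2, -1) → (-4, 2, -3)
T4 reflect across x = 0: (14, 3, 33/2) → (-14, 3, 33/2); (-4, 2, -3) → (4, 2, -3)
T5 shear: x ← x − 2·z: (-14, 3, 33/2) → (-47, 3, 33/2); (4, 2, -3) → (10, 2, -3)
T6 translate by (3, 3, 0): (-47, 3, 33/2) → (-44, 6, 33/2); (10, 2, -3) → (13, 5, -3)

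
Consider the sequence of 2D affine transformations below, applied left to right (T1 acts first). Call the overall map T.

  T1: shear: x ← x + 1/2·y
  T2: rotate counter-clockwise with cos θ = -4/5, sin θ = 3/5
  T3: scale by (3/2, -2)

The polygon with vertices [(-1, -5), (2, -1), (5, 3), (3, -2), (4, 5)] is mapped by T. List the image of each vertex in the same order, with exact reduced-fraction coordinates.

image vertices: (87/10, -19/5), (-9/10, -17/5), (-21/2, -3), (-3/5, -28/5), (-123/10, 1/5)

T1 shear: x ← x + 1/2·y: (-1, -5) → (-7/2, -5); (2, -1) → (3/2, -1); (5, 3) → (13/2, 3); (3, -2) → (2, -2); (4, 5) → (13/2, 5)
T2 rotate counter-clockwise with cos θ = -4/5, sin θ = 3/5: (-7/2, -5) → (29/5, 19/10); (3/2, -1) → (-3/5, 17/10); (13/2, 3) → (-7, 3/2); (2, -2) → (-2/5, 14/5); (13/2, 5) → (-41/5, -1/10)
T3 scale by (3/2, -2): (29/5, 19/10) → (87/10, -19/5); (-3/5, 17/10) → (-9/10, -17/5); (-7, 3/2) → (-21/2, -3); (-2/5, 14/5) → (-3/5, -28/5); (-41/5, -1/10) → (-123/10, 1/5)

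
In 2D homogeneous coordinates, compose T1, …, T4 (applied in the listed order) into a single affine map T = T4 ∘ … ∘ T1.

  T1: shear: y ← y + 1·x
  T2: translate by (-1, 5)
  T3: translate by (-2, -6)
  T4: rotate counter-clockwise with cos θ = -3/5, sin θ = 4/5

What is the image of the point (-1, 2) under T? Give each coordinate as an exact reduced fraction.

T1 shear: y ← y + 1·x: (-1, 2) → (-1, 1)
T2 translate by (-1, 5): (-1, 1) → (-2, 6)
T3 translate by (-2, -6): (-2, 6) → (-4, 0)
T4 rotate counter-clockwise with cos θ = -3/5, sin θ = 4/5: (-4, 0) → (12/5, -16/5)

T(p) = (12/5, -16/5)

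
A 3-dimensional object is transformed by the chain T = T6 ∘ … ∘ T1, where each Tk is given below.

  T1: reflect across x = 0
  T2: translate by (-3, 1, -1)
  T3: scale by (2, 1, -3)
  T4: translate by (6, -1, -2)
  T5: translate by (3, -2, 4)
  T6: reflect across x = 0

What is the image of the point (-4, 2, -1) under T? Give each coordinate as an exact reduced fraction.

T1 reflect across x = 0: (-4, 2, -1) → (4, 2, -1)
T2 translate by (-3, 1, -1): (4, 2, -1) → (1, 3, -2)
T3 scale by (2, 1, -3): (1, 3, -2) → (2, 3, 6)
T4 translate by (6, -1, -2): (2, 3, 6) → (8, 2, 4)
T5 translate by (3, -2, 4): (8, 2, 4) → (11, 0, 8)
T6 reflect across x = 0: (11, 0, 8) → (-11, 0, 8)

T(p) = (-11, 0, 8)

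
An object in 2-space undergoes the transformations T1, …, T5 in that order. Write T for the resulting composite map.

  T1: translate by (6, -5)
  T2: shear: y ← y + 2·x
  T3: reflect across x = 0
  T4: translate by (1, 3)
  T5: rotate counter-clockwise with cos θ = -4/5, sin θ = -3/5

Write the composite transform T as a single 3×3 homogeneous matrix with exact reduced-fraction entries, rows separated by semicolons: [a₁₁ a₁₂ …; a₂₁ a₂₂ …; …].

T1 = [1 0 6; 0 1 -5; 0 0 1]
T2·T1 = [1 0 6; 2 1 7; 0 0 1]
T3·…·T1 = [-1 0 -6; 2 1 7; 0 0 1]
T4·…·T1 = [-1 0 -5; 2 1 10; 0 0 1]
T5·…·T1 = [2 3/5 10; -1 -4/5 -5; 0 0 1]

T = [2 3/5 10; -1 -4/5 -5; 0 0 1]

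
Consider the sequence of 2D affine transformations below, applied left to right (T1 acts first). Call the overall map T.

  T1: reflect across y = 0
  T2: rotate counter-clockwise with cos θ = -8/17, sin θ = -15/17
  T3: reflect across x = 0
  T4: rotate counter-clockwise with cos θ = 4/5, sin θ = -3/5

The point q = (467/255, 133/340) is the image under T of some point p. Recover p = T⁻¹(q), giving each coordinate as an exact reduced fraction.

p = (-2/3, 7/4)

T1 = [1 0 0; 0 -1 0; 0 0 1]
T2·T1 = [-8/17 -15/17 0; -15/17 8/17 0; 0 0 1]
T3·…·T1 = [8/17 15/17 0; -15/17 8/17 0; 0 0 1]
T4·…·T1 = [-13/85 84/85 0; -84/85 -13/85 0; 0 0 1]
det M = 1; M⁻¹ = [-13/85 -84/85 0; 84/85 -13/85 0; 0 0 1]
M⁻¹ · (467/255, 133/340)ᵀ = (-2/3, 7/4)ᵀ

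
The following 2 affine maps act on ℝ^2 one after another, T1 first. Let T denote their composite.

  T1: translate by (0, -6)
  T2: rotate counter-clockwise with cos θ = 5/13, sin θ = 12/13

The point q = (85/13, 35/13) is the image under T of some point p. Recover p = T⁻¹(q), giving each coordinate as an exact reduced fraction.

p = (5, 1)

T1 = [1 0 0; 0 1 -6; 0 0 1]
T2·T1 = [5/13 -12/13 72/13; 12/13 5/13 -30/13; 0 0 1]
det M = 1; M⁻¹ = [5/13 12/13 0; -12/13 5/13 6; 0 0 1]
M⁻¹ · (85/13, 35/13)ᵀ = (5, 1)ᵀ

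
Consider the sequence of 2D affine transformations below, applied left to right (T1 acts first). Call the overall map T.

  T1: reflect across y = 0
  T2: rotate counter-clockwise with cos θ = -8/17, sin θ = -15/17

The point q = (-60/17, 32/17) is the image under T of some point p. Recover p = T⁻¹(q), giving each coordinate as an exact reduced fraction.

p = (0, 4)

T1 = [1 0 0; 0 -1 0; 0 0 1]
T2·T1 = [-8/17 -15/17 0; -15/17 8/17 0; 0 0 1]
det M = -1; M⁻¹ = [-8/17 -15/17 0; -15/17 8/17 0; 0 0 1]
M⁻¹ · (-60/17, 32/17)ᵀ = (0, 4)ᵀ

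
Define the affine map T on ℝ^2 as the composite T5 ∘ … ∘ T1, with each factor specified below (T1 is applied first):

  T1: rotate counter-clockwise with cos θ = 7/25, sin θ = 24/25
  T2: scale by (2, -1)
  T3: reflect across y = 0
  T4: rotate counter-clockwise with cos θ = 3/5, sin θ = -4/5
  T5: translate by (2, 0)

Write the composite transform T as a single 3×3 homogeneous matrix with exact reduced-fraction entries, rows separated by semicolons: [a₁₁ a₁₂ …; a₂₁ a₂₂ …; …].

T1 = [7/25 -24/25 0; 24/25 7/25 0; 0 0 1]
T2·T1 = [14/25 -48/25 0; -24/25 -7/25 0; 0 0 1]
T3·…·T1 = [14/25 -48/25 0; 24/25 7/25 0; 0 0 1]
T4·…·T1 = [138/125 -116/125 0; 16/125 213/125 0; 0 0 1]
T5·…·T1 = [138/125 -116/125 2; 16/125 213/125 0; 0 0 1]

T = [138/125 -116/125 2; 16/125 213/125 0; 0 0 1]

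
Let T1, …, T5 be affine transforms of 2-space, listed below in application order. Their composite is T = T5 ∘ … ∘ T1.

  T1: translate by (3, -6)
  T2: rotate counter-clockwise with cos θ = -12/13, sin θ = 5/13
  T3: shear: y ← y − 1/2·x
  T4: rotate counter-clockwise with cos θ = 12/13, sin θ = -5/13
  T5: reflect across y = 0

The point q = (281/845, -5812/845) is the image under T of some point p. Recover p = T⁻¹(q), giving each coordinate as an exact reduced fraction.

T1 = [1 0 3; 0 1 -6; 0 0 1]
T2·T1 = [-12/13 -5/13 -6/13; 5/13 -12/13 87/13; 0 0 1]
T3·…·T1 = [-12/13 -5/13 -6/13; 11/13 -19/26 90/13; 0 0 1]
T4·…·T1 = [-89/169 -215/338 378/169; 192/169 -89/169 1110/169; 0 0 1]
T5·…·T1 = [-89/169 -215/338 378/169; -192/169 89/169 -1110/169; 0 0 1]
det M = -1; M⁻¹ = [-89/169 -215/338 -3; -192/169 89/169 6; 0 0 1]
M⁻¹ · (281/845, -5812/845)ᵀ = (6/5, 2)ᵀ

p = (6/5, 2)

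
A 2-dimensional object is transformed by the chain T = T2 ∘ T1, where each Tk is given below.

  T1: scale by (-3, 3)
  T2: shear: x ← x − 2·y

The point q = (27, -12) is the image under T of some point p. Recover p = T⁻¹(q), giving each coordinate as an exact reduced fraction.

T1 = [-3 0 0; 0 3 0; 0 0 1]
T2·T1 = [-3 -6 0; 0 3 0; 0 0 1]
det M = -9; M⁻¹ = [-1/3 -2/3 0; 0 1/3 0; 0 0 1]
M⁻¹ · (27, -12)ᵀ = (-1, -4)ᵀ

p = (-1, -4)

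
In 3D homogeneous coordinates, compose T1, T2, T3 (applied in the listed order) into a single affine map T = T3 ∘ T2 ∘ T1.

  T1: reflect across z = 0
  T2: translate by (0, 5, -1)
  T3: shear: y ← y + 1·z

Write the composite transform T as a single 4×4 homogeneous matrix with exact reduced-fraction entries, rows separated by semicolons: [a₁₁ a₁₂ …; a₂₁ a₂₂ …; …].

T1 = [1 0 0 0; 0 1 0 0; 0 0 -1 0; 0 0 0 1]
T2·T1 = [1 0 0 0; 0 1 0 5; 0 0 -1 -1; 0 0 0 1]
T3·…·T1 = [1 0 0 0; 0 1 -1 4; 0 0 -1 -1; 0 0 0 1]

T = [1 0 0 0; 0 1 -1 4; 0 0 -1 -1; 0 0 0 1]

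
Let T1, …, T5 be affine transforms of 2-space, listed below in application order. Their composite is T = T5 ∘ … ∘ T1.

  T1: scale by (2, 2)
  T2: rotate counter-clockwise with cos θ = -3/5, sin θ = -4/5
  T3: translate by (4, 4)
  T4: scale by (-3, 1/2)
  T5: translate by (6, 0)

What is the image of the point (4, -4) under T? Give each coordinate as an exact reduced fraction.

T(p) = (138/5, 6/5)

T1 scale by (2, 2): (4, -4) → (8, -8)
T2 rotate counter-clockwise with cos θ = -3/5, sin θ = -4/5: (8, -8) → (-56/5, -8/5)
T3 translate by (4, 4): (-56/5, -8/5) → (-36/5, 12/5)
T4 scale by (-3, 1/2): (-36/5, 12/5) → (108/5, 6/5)
T5 translate by (6, 0): (108/5, 6/5) → (138/5, 6/5)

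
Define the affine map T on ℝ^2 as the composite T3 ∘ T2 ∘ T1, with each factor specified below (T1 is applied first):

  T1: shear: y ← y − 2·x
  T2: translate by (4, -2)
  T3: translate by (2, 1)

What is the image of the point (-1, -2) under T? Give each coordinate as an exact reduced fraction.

T(p) = (5, -1)

T1 shear: y ← y − 2·x: (-1, -2) → (-1, 0)
T2 translate by (4, -2): (-1, 0) → (3, -2)
T3 translate by (2, 1): (3, -2) → (5, -1)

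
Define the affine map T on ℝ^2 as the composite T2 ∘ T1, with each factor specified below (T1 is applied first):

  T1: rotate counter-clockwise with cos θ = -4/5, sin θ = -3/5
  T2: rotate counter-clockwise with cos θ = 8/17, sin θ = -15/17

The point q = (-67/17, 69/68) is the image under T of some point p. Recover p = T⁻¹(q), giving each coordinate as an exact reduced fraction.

T1 = [-4/5 3/5 0; -3/5 -4/5 0; 0 0 1]
T2·T1 = [-77/85 -36/85 0; 36/85 -77/85 0; 0 0 1]
det M = 1; M⁻¹ = [-77/85 36/85 0; -36/85 -77/85 0; 0 0 1]
M⁻¹ · (-67/17, 69/68)ᵀ = (4, 3/4)ᵀ

p = (4, 3/4)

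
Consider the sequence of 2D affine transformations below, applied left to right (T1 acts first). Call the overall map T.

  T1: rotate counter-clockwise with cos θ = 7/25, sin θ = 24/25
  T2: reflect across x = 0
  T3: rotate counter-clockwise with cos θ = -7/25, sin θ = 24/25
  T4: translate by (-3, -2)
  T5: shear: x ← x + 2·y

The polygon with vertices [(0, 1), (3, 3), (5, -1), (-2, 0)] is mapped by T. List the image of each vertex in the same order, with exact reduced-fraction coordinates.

image vertices: (-3657/625, -723/625), (-5818/625, -677/625), (-11088/625, -3457/625), (-1977/625, -578/625)

T1 rotate counter-clockwise with cos θ = 7/25, sin θ = 24/25: (0, 1) → (-24/25, 7/25); (3, 3) → (-51/25, 93/25); (5, -1) → (59/25, 113/25); (-2, 0) → (-14/25, -48/25)
T2 reflect across x = 0: (-24/25, 7/25) → (24/25, 7/25); (-51/25, 93/25) → (51/25, 93/25); (59/25, 113/25) → (-59/25, 113/25); (-14/25, -48/25) → (14/25, -48/25)
T3 rotate counter-clockwise with cos θ = -7/25, sin θ = 24/25: (24/25, 7/25) → (-336/625, 527/625); (51/25, 93/25) → (-2589/625, 573/625); (-59/25, 113/25) → (-2299/625, -2207/625); (14/25, -48/25) → (1054/625, 672/625)
T4 translate by (-3, -2): (-336/625, 527/625) → (-2211/625, -723/625); (-2589/625, 573/625) → (-4464/625, -677/625); (-2299/625, -2207/625) → (-4174/625, -3457/625); (1054/625, 672/625) → (-821/625, -578/625)
T5 shear: x ← x + 2·y: (-2211/625, -723/625) → (-3657/625, -723/625); (-4464/625, -677/625) → (-5818/625, -677/625); (-4174/625, -3457/625) → (-11088/625, -3457/625); (-821/625, -578/625) → (-1977/625, -578/625)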